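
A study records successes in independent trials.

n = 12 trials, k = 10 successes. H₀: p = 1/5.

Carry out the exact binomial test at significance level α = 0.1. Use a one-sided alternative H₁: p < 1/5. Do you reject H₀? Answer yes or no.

reject H₀: no

Exact binomial: n=12, k=10, p₀=1/5=0.2000
P(X≤10) from Σ C(n,i)·p₀^i·(1−p₀)^(n−i)
p-value (one-sided, H₁ less) = 1.00000
At α=0.1: p ≥ α → fail to reject H₀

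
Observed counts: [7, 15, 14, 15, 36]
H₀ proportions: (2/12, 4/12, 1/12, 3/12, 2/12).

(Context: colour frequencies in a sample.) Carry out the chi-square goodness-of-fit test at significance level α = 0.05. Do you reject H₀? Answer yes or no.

reject H₀: yes

n = 87; E_i = n·p_i = [14.50, 29.00, 7.25, 21.75, 14.50]
χ² = (7−14.50)²/14.50 + (15−29.00)²/29.00 + (14−7.25)²/7.25 + (15−21.75)²/21.75 + (36−14.50)²/14.50 = 50.8966
df = 4
p-value (upper-tail) = 0.00000
At α=0.05: p < α → reject H₀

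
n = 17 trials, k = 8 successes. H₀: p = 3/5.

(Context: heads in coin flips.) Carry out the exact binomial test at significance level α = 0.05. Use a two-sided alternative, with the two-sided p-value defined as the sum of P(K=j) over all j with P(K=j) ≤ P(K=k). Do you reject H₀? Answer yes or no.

reject H₀: no

Exact binomial: n=17, k=8, p₀=3/5=0.6000
P(X=j) = C(n,j)·p₀^j·(1−p₀)^(n−j); p = Σ P(X=j) over j with P(X=j) ≤ P(X=8)
p-value (two-sided) = 0.32494
At α=0.05: p ≥ α → fail to reject H₀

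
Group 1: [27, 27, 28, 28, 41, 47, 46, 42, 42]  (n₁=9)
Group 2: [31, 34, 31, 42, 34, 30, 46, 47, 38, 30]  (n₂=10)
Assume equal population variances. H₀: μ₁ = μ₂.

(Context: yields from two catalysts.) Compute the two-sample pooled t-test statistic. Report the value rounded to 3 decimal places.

x̄₁=36.444, s₁=8.705, n₁=9
x̄₂=36.300, s₂=6.584, n₂=10
s_p² = [8·8.705² + 9·6.584²]/17 = 58.6072
SE = √(s_p²·(1/9+1/10)) = 3.5175
t = (36.444−36.300)/3.5175 = 0.0411
df = 17

test statistic = 0.041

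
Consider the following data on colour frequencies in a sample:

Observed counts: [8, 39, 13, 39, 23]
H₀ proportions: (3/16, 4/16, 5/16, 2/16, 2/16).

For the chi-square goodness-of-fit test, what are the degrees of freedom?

degrees of freedom = 4

df = k − 1 = 5 − 1 = 4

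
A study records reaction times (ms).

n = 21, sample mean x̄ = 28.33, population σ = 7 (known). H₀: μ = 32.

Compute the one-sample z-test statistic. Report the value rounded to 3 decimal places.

test statistic = -2.403

SE = σ/√n = 7/√21 = 1.5275
z = (x̄−μ₀)/SE = (28.33−32)/1.5275 = -2.4026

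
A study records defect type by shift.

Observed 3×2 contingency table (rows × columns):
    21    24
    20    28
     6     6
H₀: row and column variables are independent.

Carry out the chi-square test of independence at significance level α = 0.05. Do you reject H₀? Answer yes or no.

reject H₀: no

Row totals [45, 48, 12], col totals [47, 58], n=105
χ² = (21−20.14)²/20.14 + (24−24.86)²/24.86 + (20−21.49)²/21.49 + (28−26.51)²/26.51 + (6−5.37)²/5.37 + (6−6.63)²/6.63 = 0.3852
df = 2
p-value (upper-tail) = 0.82482
At α=0.05: p ≥ α → fail to reject H₀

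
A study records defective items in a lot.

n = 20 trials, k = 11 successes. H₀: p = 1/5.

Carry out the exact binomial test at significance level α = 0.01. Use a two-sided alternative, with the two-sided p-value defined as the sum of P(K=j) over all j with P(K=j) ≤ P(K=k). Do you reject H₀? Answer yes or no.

reject H₀: yes

Exact binomial: n=20, k=11, p₀=1/5=0.2000
P(X=j) = C(n,j)·p₀^j·(1−p₀)^(n−j); p = Σ P(X=j) over j with P(X=j) ≤ P(X=11)
p-value (two-sided) = 0.00056
At α=0.01: p < α → reject H₀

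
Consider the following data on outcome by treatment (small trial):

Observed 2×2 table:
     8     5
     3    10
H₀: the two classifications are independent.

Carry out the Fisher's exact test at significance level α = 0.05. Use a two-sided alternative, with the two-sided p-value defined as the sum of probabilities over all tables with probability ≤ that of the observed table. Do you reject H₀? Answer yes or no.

reject H₀: no

Margins: r₁=13, r₂=13, c₁=11, c₂=15, n=26
p_obs = C(13,8)·C(13,3)/C(26,11); sum pmf over tables with pmf ≤ p_obs
p-value (two-sided) = 0.11070
At α=0.05: p ≥ α → fail to reject H₀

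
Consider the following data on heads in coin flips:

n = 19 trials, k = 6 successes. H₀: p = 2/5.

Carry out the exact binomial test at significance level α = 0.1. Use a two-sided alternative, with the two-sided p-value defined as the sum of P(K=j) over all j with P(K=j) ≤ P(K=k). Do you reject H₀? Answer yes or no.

reject H₀: no

Exact binomial: n=19, k=6, p₀=2/5=0.4000
P(X=j) = C(n,j)·p₀^j·(1−p₀)^(n−j); p = Σ P(X=j) over j with P(X=j) ≤ P(X=6)
p-value (two-sided) = 0.49416
At α=0.1: p ≥ α → fail to reject H₀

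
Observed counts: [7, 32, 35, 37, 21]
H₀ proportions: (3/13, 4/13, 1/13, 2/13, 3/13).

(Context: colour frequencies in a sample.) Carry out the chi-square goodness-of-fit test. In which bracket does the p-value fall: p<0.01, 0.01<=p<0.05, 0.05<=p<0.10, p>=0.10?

p-value bracket: p<0.01

n = 132; E_i = n·p_i = [30.46, 40.62, 10.15, 20.31, 30.46]
χ² = (7−30.46)²/30.46 + (32−40.62)²/40.62 + (35−10.15)²/10.15 + (37−20.31)²/20.31 + (21−30.46)²/30.46 = 97.3548
df = 4
p-value (upper-tail) = 0.00000
→ bracket: p<0.01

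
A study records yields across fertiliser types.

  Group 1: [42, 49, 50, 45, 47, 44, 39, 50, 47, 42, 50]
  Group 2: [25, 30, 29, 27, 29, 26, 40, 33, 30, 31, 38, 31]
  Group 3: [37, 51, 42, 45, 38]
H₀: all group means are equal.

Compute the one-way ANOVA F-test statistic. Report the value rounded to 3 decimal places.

test statistic = 35.545

Group means [45.91, 30.75, 42.60], grand mean 38.821
SSB = Σnᵢ(x̄ᵢ−x̄)² = 1405.748; SSW = ΣΣ(x−x̄ᵢ)² = 494.359
MSB = 1405.748/2 = 702.8740; MSW = 494.359/25 = 19.7744
F = MSB/MSW = 35.5447
df = (2, 25)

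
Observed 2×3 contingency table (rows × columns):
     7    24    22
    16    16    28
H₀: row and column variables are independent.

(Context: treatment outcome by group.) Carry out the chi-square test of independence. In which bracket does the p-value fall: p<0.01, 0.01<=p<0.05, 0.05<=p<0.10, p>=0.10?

Row totals [53, 60], col totals [23, 40, 50], n=113
χ² = (7−10.79)²/10.79 + (24−18.76)²/18.76 + (22−23.45)²/23.45 + (16−12.21)²/12.21 + (16−21.24)²/21.24 + (28−26.55)²/26.55 = 5.4289
df = 2
p-value (upper-tail) = 0.06624
→ bracket: 0.05<=p<0.10

p-value bracket: 0.05<=p<0.10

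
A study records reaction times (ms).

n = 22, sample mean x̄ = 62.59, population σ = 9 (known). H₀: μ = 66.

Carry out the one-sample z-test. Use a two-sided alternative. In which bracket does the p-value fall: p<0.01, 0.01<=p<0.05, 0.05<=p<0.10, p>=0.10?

SE = σ/√n = 9/√22 = 1.9188
z = (x̄−μ₀)/SE = (62.59−66)/1.9188 = -1.7771
p-value (two-sided) = 0.07554
→ bracket: 0.05<=p<0.10

p-value bracket: 0.05<=p<0.10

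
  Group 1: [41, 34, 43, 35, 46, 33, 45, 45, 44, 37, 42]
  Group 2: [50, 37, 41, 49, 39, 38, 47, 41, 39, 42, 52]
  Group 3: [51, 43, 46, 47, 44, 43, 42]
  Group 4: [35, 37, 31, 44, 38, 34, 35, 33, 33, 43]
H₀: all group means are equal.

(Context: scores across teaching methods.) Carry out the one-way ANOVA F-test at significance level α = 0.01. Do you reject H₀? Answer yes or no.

reject H₀: yes

Group means [40.45, 43.18, 45.14, 36.30], grand mean 41.000
SSB = Σnᵢ(x̄ᵢ−x̄)² = 396.679; SSW = ΣΣ(x−x̄ᵢ)² = 741.321
MSB = 396.679/3 = 132.2264; MSW = 741.321/35 = 21.1806
F = MSB/MSW = 6.2428
df = (3, 35)
p-value (upper-tail) = 0.00165
At α=0.01: p < α → reject H₀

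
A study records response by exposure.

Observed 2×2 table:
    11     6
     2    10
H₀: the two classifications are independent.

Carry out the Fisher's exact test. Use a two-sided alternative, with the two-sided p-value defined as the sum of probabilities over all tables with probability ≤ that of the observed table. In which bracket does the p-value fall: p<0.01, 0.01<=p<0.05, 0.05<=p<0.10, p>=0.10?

p-value bracket: 0.01<=p<0.05

Margins: r₁=17, r₂=12, c₁=13, c₂=16, n=29
p_obs = C(17,11)·C(12,2)/C(29,13); sum pmf over tables with pmf ≤ p_obs
p-value (two-sided) = 0.02157
→ bracket: 0.01<=p<0.05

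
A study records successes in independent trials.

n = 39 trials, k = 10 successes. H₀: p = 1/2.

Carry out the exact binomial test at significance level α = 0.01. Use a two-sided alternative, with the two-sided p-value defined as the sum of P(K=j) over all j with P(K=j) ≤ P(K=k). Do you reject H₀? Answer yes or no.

Exact binomial: n=39, k=10, p₀=1/2=0.5000
P(X=j) = C(n,j)·p₀^j·(1−p₀)^(n−j); p = Σ P(X=j) over j with P(X=j) ≤ P(X=10)
p-value (two-sided) = 0.00338
At α=0.01: p < α → reject H₀

reject H₀: yes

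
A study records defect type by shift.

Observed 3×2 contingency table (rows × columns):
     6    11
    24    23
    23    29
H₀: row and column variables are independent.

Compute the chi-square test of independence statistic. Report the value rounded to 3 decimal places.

Row totals [17, 47, 52], col totals [53, 63], n=116
χ² = (6−7.77)²/7.77 + (11−9.23)²/9.23 + (24−21.47)²/21.47 + (23−25.53)²/25.53 + (23−23.76)²/23.76 + (29−28.24)²/28.24 = 1.3320
df = 2

test statistic = 1.332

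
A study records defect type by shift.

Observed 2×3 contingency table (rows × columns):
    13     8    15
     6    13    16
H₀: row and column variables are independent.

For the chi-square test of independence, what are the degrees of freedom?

degrees of freedom = 2

df = (r−1)(c−1) = (2−1)·(3−1) = 2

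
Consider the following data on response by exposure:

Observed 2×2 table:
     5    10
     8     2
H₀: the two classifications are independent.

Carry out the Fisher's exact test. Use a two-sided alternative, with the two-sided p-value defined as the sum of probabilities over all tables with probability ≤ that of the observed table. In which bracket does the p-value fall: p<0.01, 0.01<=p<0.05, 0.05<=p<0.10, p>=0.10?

Margins: r₁=15, r₂=10, c₁=13, c₂=12, n=25
p_obs = C(15,5)·C(10,8)/C(25,13); sum pmf over tables with pmf ≤ p_obs
p-value (two-sided) = 0.04141
→ bracket: 0.01<=p<0.05

p-value bracket: 0.01<=p<0.05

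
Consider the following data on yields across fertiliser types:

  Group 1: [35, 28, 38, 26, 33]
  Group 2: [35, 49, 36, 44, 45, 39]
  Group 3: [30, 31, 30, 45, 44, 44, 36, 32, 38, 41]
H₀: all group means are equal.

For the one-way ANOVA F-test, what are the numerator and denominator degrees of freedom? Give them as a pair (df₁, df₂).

k = 3 groups, N = 21 total
df = (k−1, N−k) = (3−1, 21−3) = (2, 18)

degrees of freedom = [2, 18]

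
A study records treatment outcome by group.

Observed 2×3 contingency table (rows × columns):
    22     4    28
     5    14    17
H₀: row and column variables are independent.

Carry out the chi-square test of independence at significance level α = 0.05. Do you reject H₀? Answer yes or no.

Row totals [54, 36], col totals [27, 18, 45], n=90
χ² = (22−16.20)²/16.20 + (4−10.80)²/10.80 + (28−27.00)²/27.00 + (5−10.80)²/10.80 + (14−7.20)²/7.20 + (17−18.00)²/18.00 = 15.9877
df = 2
p-value (upper-tail) = 0.00034
At α=0.05: p < α → reject H₀

reject H₀: yes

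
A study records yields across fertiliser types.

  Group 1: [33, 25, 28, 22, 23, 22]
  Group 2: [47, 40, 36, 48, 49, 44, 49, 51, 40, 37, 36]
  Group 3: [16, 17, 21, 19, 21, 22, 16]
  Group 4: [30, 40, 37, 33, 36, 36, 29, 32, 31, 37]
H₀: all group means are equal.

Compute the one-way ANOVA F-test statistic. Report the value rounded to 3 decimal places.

test statistic = 50.546

Group means [25.50, 43.36, 18.86, 34.10], grand mean 32.441
SSB = Σnᵢ(x̄ᵢ−x̄)² = 2920.580; SSW = ΣΣ(x−x̄ᵢ)² = 577.803
MSB = 2920.580/3 = 973.5266; MSW = 577.803/30 = 19.2601
F = MSB/MSW = 50.5463
df = (3, 30)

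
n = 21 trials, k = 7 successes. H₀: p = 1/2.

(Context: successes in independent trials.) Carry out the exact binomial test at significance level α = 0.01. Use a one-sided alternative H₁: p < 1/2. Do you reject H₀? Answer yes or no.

reject H₀: no

Exact binomial: n=21, k=7, p₀=1/2=0.5000
P(X≤7) from Σ C(n,i)·p₀^i·(1−p₀)^(n−i)
p-value (one-sided, H₁ less) = 0.09462
At α=0.01: p ≥ α → fail to reject H₀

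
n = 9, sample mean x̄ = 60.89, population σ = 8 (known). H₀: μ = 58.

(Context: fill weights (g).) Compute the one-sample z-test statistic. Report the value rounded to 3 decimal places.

SE = σ/√n = 8/√9 = 2.6667
z = (x̄−μ₀)/SE = (60.89−58)/2.6667 = 1.0838

test statistic = 1.084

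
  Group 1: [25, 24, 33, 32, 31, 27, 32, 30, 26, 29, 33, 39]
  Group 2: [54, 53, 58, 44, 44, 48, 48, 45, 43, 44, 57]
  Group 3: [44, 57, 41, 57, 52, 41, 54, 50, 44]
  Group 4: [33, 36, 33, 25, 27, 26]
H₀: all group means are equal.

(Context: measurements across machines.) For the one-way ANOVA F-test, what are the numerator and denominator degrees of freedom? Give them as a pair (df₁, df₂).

degrees of freedom = [3, 34]

k = 4 groups, N = 38 total
df = (k−1, N−k) = (4−1, 38−4) = (3, 34)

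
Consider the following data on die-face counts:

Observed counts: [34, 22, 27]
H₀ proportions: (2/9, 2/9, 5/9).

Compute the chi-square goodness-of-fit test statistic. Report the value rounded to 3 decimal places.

n = 83; E_i = n·p_i = [18.44, 18.44, 46.11]
χ² = (34−18.44)²/18.44 + (22−18.44)²/18.44 + (27−46.11)²/46.11 = 21.7253
df = 2

test statistic = 21.725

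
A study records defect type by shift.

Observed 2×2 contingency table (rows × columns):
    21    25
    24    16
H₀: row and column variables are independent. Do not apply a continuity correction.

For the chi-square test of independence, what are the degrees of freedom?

df = (r−1)(c−1) = (2−1)·(2−1) = 1

degrees of freedom = 1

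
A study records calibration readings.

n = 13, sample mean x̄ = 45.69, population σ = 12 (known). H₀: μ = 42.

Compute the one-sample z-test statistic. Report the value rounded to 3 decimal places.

SE = σ/√n = 12/√13 = 3.3282
z = (x̄−μ₀)/SE = (45.69−42)/3.3282 = 1.1087

test statistic = 1.109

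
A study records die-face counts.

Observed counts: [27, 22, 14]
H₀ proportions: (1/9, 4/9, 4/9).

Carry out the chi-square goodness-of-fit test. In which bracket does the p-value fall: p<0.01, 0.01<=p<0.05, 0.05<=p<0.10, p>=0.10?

n = 63; E_i = n·p_i = [7.00, 28.00, 28.00]
χ² = (27−7.00)²/7.00 + (22−28.00)²/28.00 + (14−28.00)²/28.00 = 65.4286
df = 2
p-value (upper-tail) = 0.00000
→ bracket: p<0.01

p-value bracket: p<0.01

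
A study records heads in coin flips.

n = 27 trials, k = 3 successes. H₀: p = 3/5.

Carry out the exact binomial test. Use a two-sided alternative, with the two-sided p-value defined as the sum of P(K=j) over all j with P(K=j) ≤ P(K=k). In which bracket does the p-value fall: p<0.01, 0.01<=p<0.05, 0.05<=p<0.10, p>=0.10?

Exact binomial: n=27, k=3, p₀=3/5=0.6000
P(X=j) = C(n,j)·p₀^j·(1−p₀)^(n−j); p = Σ P(X=j) over j with P(X=j) ≤ P(X=3)
p-value (two-sided) = 0.00000
→ bracket: p<0.01

p-value bracket: p<0.01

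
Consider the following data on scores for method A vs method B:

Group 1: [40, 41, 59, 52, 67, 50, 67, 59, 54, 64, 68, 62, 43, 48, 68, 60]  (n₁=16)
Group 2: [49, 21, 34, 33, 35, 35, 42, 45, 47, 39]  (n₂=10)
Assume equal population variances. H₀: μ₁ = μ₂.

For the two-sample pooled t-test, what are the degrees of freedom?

df = n₁ + n₂ − 2 = 16 + 10 − 2 = 24

degrees of freedom = 24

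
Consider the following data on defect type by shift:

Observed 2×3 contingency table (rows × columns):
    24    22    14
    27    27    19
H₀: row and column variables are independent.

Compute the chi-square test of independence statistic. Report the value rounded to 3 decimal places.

test statistic = 0.175

Row totals [60, 73], col totals [51, 49, 33], n=133
χ² = (24−23.01)²/23.01 + (22−22.11)²/22.11 + (14−14.89)²/14.89 + (27−27.99)²/27.99 + (27−26.89)²/26.89 + (19−18.11)²/18.11 = 0.1752
df = 2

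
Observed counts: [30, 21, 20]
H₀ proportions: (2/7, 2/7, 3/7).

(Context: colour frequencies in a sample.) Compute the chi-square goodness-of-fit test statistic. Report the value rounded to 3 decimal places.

test statistic = 8.251

n = 71; E_i = n·p_i = [20.29, 20.29, 30.43]
χ² = (30−20.29)²/20.29 + (21−20.29)²/20.29 + (20−30.43)²/30.43 = 8.2512
df = 2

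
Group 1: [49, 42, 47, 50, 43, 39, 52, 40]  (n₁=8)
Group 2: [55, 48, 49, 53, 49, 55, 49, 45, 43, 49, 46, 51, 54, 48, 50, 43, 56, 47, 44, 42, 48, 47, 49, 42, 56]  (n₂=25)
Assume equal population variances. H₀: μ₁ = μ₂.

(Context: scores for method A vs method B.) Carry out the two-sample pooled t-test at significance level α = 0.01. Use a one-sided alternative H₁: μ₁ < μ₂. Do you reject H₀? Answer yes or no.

x̄₁=45.250, s₁=4.892, n₁=8
x̄₂=48.720, s₂=4.306, n₂=25
s_p² = [7·4.892² + 24·4.306²]/31 = 19.7594
SE = √(s_p²·(1/8+1/25)) = 1.8056
t = (45.250−48.720)/1.8056 = -1.9218
df = 31
p-value (one-sided, H₁ less) = 0.03193
At α=0.01: p ≥ α → fail to reject H₀

reject H₀: no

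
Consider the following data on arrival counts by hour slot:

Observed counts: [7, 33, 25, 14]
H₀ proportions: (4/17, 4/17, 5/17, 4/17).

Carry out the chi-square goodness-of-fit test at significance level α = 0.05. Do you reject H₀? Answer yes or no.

n = 79; E_i = n·p_i = [18.59, 18.59, 23.24, 18.59]
χ² = (7−18.59)²/18.59 + (33−18.59)²/18.59 + (25−23.24)²/23.24 + (14−18.59)²/18.59 = 19.6646
df = 3
p-value (upper-tail) = 0.00020
At α=0.05: p < α → reject H₀

reject H₀: yes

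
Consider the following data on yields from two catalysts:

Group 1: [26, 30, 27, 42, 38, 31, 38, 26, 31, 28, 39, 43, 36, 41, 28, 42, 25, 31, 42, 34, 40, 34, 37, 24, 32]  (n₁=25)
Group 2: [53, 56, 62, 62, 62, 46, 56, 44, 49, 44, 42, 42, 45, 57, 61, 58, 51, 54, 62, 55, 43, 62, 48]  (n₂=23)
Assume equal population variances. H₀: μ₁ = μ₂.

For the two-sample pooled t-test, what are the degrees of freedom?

degrees of freedom = 46

df = n₁ + n₂ − 2 = 25 + 23 − 2 = 46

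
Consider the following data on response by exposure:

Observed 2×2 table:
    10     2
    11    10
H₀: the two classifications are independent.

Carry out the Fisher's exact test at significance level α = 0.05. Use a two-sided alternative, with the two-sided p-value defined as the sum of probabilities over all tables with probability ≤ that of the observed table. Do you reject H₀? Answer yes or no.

reject H₀: no

Margins: r₁=12, r₂=21, c₁=21, c₂=12, n=33
p_obs = C(12,10)·C(21,11)/C(33,21); sum pmf over tables with pmf ≤ p_obs
p-value (two-sided) = 0.13300
At α=0.05: p ≥ α → fail to reject H₀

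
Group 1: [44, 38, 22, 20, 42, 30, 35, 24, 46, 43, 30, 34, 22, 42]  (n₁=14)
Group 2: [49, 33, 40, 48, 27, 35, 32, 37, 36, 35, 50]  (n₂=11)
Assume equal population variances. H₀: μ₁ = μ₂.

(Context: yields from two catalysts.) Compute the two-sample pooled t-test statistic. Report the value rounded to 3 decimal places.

test statistic = -1.359

x̄₁=33.714, s₁=9.135, n₁=14
x̄₂=38.364, s₂=7.567, n₂=11
s_p² = [13·9.135² + 10·7.567²]/23 = 72.0610
SE = √(s_p²·(1/14+1/11)) = 3.4203
t = (33.714−38.364)/3.4203 = -1.3594
df = 23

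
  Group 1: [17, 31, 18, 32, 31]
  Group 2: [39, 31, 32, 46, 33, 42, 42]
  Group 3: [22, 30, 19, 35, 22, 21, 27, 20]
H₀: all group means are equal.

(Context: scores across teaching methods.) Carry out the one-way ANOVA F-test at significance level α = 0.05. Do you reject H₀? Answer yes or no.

reject H₀: yes

Group means [25.80, 37.86, 24.50], grand mean 29.500
SSB = Σnᵢ(x̄ᵢ−x̄)² = 757.343; SSW = ΣΣ(x−x̄ᵢ)² = 659.657
MSB = 757.343/2 = 378.6714; MSW = 659.657/17 = 38.8034
F = MSB/MSW = 9.7587
df = (2, 17)
p-value (upper-tail) = 0.00151
At α=0.05: p < α → reject H₀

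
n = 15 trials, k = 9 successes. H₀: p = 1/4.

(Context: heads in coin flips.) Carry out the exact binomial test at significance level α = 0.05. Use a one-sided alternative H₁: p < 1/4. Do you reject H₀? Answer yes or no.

reject H₀: no

Exact binomial: n=15, k=9, p₀=1/4=0.2500
P(X≤9) from Σ C(n,i)·p₀^i·(1−p₀)^(n−i)
p-value (one-sided, H₁ less) = 0.99921
At α=0.05: p ≥ α → fail to reject H₀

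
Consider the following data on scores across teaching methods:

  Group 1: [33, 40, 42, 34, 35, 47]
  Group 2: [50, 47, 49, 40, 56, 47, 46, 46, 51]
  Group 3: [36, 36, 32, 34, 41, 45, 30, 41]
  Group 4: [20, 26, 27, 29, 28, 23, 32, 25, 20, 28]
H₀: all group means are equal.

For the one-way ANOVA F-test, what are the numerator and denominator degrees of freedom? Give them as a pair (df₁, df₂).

k = 4 groups, N = 33 total
df = (k−1, N−k) = (4−1, 33−4) = (3, 29)

degrees of freedom = [3, 29]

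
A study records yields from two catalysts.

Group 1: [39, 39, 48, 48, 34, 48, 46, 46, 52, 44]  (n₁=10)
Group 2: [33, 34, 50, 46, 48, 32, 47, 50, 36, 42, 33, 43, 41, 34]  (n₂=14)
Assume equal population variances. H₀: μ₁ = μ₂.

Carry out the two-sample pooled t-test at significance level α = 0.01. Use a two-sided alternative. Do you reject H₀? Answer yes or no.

x̄₁=44.400, s₁=5.461, n₁=10
x̄₂=40.643, s₂=6.834, n₂=14
s_p² = [9·5.461² + 13·6.834²]/22 = 39.8006
SE = √(s_p²·(1/10+1/14)) = 2.6121
t = (44.400−40.643)/2.6121 = 1.4384
df = 22
p-value (two-sided) = 0.16440
At α=0.01: p ≥ α → fail to reject H₀

reject H₀: no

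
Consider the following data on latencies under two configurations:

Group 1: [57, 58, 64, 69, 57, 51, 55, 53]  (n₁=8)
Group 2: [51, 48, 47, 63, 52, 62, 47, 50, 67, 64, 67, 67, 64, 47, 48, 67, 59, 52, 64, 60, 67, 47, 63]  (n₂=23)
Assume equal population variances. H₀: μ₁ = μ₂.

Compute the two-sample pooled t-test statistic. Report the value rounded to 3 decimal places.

x̄₁=58.000, s₁=5.880, n₁=8
x̄₂=57.522, s₂=8.112, n₂=23
s_p² = [7·5.880² + 22·8.112²]/29 = 58.2669
SE = √(s_p²·(1/8+1/23)) = 3.1332
t = (58.000−57.522)/3.1332 = 0.1526
df = 29

test statistic = 0.153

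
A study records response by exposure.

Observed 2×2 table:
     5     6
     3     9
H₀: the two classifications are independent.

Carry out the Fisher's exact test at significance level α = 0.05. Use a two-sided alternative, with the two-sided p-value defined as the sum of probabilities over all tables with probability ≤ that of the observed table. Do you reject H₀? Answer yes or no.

reject H₀: no

Margins: r₁=11, r₂=12, c₁=8, c₂=15, n=23
p_obs = C(11,5)·C(12,3)/C(23,8); sum pmf over tables with pmf ≤ p_obs
p-value (two-sided) = 0.40032
At α=0.05: p ≥ α → fail to reject H₀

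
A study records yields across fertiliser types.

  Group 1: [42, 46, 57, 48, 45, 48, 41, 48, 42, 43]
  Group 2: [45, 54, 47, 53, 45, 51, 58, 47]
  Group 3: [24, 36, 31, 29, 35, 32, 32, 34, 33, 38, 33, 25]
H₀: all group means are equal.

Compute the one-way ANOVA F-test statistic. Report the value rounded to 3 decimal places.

Group means [46.00, 50.00, 31.83], grand mean 41.400
SSB = Σnᵢ(x̄ᵢ−x̄)² = 1901.533; SSW = ΣΣ(x−x̄ᵢ)² = 547.667
MSB = 1901.533/2 = 950.7667; MSW = 547.667/27 = 20.2840
F = MSB/MSW = 46.8729
df = (2, 27)

test statistic = 46.873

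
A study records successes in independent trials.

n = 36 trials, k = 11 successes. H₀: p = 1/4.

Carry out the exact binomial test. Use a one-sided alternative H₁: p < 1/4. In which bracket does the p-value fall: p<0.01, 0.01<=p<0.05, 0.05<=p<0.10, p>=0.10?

Exact binomial: n=36, k=11, p₀=1/4=0.2500
P(X≤11) from Σ C(n,i)·p₀^i·(1−p₀)^(n−i)
p-value (one-sided, H₁ less) = 0.83293
→ bracket: p>=0.10

p-value bracket: p>=0.10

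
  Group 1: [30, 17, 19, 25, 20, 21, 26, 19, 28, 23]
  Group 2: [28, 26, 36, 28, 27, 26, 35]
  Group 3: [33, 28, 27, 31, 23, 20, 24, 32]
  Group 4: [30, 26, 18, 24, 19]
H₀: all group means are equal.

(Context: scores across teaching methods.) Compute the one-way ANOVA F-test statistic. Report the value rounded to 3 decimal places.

test statistic = 3.739

Group means [22.80, 29.43, 27.25, 23.40], grand mean 25.633
SSB = Σnᵢ(x̄ᵢ−x̄)² = 226.952; SSW = ΣΣ(x−x̄ᵢ)² = 526.014
MSB = 226.952/3 = 75.6508; MSW = 526.014/26 = 20.2313
F = MSB/MSW = 3.7393
df = (3, 26)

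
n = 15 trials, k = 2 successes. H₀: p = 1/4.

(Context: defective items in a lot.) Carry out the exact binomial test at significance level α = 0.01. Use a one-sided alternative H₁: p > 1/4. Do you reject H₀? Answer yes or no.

reject H₀: no

Exact binomial: n=15, k=2, p₀=1/4=0.2500
P(X≥2) from Σ C(n,i)·p₀^i·(1−p₀)^(n−i)
p-value (one-sided, H₁ greater) = 0.91982
At α=0.01: p ≥ α → fail to reject H₀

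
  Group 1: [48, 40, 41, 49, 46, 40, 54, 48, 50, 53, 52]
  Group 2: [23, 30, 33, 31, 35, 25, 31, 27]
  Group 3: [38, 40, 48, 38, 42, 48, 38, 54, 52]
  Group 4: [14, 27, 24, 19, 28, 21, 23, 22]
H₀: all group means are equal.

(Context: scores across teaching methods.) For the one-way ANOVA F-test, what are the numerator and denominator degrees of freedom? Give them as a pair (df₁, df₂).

degrees of freedom = [3, 32]

k = 4 groups, N = 36 total
df = (k−1, N−k) = (4−1, 36−4) = (3, 32)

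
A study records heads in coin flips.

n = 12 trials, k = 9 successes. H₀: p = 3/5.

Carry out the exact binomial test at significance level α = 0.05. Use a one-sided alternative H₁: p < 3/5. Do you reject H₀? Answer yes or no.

reject H₀: no

Exact binomial: n=12, k=9, p₀=3/5=0.6000
P(X≤9) from Σ C(n,i)·p₀^i·(1−p₀)^(n−i)
p-value (one-sided, H₁ less) = 0.91656
At α=0.05: p ≥ α → fail to reject H₀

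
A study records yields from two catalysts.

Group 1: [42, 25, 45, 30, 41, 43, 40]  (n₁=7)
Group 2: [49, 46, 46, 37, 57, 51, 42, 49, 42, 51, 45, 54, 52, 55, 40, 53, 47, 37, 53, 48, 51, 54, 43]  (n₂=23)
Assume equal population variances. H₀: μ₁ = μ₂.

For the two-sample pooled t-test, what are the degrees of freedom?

df = n₁ + n₂ − 2 = 7 + 23 − 2 = 28

degrees of freedom = 28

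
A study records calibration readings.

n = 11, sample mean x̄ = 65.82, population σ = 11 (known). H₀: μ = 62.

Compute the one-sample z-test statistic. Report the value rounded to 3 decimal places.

SE = σ/√n = 11/√11 = 3.3166
z = (x̄−μ₀)/SE = (65.82−62)/3.3166 = 1.1518

test statistic = 1.152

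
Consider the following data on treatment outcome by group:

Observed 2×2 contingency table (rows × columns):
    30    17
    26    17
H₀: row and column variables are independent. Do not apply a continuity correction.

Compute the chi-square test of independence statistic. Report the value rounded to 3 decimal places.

Row totals [47, 43], col totals [56, 34], n=90
χ² = (30−29.24)²/29.24 + (17−17.76)²/17.76 + (26−26.76)²/26.76 + (17−16.24)²/16.24 = 0.1082
df = 1

test statistic = 0.108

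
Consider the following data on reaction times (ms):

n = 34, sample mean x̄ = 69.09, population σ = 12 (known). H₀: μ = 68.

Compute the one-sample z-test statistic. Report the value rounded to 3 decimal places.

test statistic = 0.530

SE = σ/√n = 12/√34 = 2.0580
z = (x̄−μ₀)/SE = (69.09−68)/2.0580 = 0.5296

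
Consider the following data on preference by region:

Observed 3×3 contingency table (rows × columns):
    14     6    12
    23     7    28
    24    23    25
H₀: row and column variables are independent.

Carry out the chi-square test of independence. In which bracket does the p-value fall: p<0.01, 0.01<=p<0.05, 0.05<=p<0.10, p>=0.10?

p-value bracket: 0.05<=p<0.10

Row totals [32, 58, 72], col totals [61, 36, 65], n=162
χ² = (14−12.05)²/12.05 + (6−7.11)²/7.11 + (12−12.84)²/12.84 + (23−21.84)²/21.84 + (7−12.89)²/12.89 + (28−23.27)²/23.27 + (24−27.11)²/27.11 + (23−16.00)²/16.00 + (25−28.89)²/28.89 = 8.2003
df = 4
p-value (upper-tail) = 0.08451
→ bracket: 0.05<=p<0.10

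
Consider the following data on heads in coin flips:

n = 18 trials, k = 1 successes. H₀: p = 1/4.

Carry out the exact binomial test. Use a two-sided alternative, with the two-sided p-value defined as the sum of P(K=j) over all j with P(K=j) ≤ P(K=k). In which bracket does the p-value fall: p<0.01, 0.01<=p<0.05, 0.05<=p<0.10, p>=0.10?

p-value bracket: 0.05<=p<0.10

Exact binomial: n=18, k=1, p₀=1/4=0.2500
P(X=j) = C(n,j)·p₀^j·(1−p₀)^(n−j); p = Σ P(X=j) over j with P(X=j) ≤ P(X=1)
p-value (two-sided) = 0.05881
→ bracket: 0.05<=p<0.10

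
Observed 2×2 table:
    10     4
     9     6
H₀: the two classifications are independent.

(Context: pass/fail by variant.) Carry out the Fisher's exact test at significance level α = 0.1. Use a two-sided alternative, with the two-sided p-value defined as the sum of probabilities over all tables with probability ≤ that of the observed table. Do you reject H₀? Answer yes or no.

Margins: r₁=14, r₂=15, c₁=19, c₂=10, n=29
p_obs = C(14,10)·C(15,9)/C(29,19); sum pmf over tables with pmf ≤ p_obs
p-value (two-sided) = 0.69985
At α=0.1: p ≥ α → fail to reject H₀

reject H₀: no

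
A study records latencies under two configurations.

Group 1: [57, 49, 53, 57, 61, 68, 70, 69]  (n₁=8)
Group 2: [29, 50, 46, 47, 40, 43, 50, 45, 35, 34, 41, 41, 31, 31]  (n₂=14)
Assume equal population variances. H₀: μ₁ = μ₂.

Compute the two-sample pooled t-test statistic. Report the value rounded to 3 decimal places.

x̄₁=60.500, s₁=7.856, n₁=8
x̄₂=40.214, s₂=7.149, n₂=14
s_p² = [7·7.856² + 13·7.149²]/20 = 54.8179
SE = √(s_p²·(1/8+1/14)) = 3.2814
t = (60.500−40.214)/3.2814 = 6.1820
df = 20

test statistic = 6.182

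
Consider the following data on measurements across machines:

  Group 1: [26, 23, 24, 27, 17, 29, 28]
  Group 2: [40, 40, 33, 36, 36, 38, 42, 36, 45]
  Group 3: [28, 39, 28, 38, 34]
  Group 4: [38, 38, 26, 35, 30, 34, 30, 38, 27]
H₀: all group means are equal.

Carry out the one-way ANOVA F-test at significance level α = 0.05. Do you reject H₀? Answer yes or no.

reject H₀: yes

Group means [24.86, 38.44, 33.40, 32.89], grand mean 32.767
SSB = Σnᵢ(x̄ᵢ−x̄)² = 730.198; SSW = ΣΣ(x−x̄ᵢ)² = 501.168
MSB = 730.198/3 = 243.3995; MSW = 501.168/26 = 19.2757
F = MSB/MSW = 12.6273
df = (3, 26)
p-value (upper-tail) = 0.00003
At α=0.05: p < α → reject H₀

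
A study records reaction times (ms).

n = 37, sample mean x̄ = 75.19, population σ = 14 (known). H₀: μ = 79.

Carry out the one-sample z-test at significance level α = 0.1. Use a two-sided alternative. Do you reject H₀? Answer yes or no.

SE = σ/√n = 14/√37 = 2.3016
z = (x̄−μ₀)/SE = (75.19−79)/2.3016 = -1.6554
p-value (two-sided) = 0.09785
At α=0.1: p < α → reject H₀

reject H₀: yes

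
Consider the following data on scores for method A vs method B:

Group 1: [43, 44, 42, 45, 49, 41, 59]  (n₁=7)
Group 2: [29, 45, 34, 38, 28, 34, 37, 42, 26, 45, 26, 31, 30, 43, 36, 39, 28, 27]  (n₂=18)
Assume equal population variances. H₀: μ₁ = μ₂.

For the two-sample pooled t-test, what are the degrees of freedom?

degrees of freedom = 23

df = n₁ + n₂ − 2 = 7 + 18 − 2 = 23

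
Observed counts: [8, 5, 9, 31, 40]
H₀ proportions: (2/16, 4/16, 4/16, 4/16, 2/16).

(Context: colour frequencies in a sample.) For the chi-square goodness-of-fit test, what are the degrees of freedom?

df = k − 1 = 5 − 1 = 4

degrees of freedom = 4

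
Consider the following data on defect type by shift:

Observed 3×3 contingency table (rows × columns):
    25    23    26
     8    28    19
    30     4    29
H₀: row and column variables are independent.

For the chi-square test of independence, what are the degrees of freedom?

degrees of freedom = 4

df = (r−1)(c−1) = (3−1)·(3−1) = 4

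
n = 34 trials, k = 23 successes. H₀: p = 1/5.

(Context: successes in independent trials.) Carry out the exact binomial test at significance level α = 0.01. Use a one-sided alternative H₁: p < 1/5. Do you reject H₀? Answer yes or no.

reject H₀: no

Exact binomial: n=34, k=23, p₀=1/5=0.2000
P(X≤23) from Σ C(n,i)·p₀^i·(1−p₀)^(n−i)
p-value (one-sided, H₁ less) = 1.00000
At α=0.01: p ≥ α → fail to reject H₀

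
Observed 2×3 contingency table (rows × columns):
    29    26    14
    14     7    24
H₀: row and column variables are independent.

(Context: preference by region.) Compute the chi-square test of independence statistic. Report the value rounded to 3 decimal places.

Row totals [69, 45], col totals [43, 33, 38], n=114
χ² = (29−26.03)²/26.03 + (26−19.97)²/19.97 + (14−23.00)²/23.00 + (14−16.97)²/16.97 + (7−13.03)²/13.03 + (24−15.00)²/15.00 = 14.3886
df = 2

test statistic = 14.389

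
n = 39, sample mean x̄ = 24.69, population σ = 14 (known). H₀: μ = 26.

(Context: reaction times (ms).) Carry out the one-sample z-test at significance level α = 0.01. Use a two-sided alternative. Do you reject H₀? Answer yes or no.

SE = σ/√n = 14/√39 = 2.2418
z = (x̄−μ₀)/SE = (24.69−26)/2.2418 = -0.5844
p-value (two-sided) = 0.55898
At α=0.01: p ≥ α → fail to reject H₀

reject H₀: no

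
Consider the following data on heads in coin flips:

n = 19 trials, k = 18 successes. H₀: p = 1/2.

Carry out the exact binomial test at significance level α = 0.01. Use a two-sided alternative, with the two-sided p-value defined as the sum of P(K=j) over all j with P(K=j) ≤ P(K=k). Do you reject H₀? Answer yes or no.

Exact binomial: n=19, k=18, p₀=1/2=0.5000
P(X=j) = C(n,j)·p₀^j·(1−p₀)^(n−j); p = Σ P(X=j) over j with P(X=j) ≤ P(X=18)
p-value (two-sided) = 0.00008
At α=0.01: p < α → reject H₀

reject H₀: yes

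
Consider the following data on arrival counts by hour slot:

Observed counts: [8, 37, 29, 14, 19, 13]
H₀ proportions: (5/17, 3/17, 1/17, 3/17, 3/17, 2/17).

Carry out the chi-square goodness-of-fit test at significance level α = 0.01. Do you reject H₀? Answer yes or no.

n = 120; E_i = n·p_i = [35.29, 21.18, 7.06, 21.18, 21.18, 14.12]
χ² = (8−35.29)²/35.29 + (37−21.18)²/21.18 + (29−7.06)²/7.06 + (14−21.18)²/21.18 + (19−21.18)²/21.18 + (13−14.12)²/14.12 = 103.8758
df = 5
p-value (upper-tail) = 0.00000
At α=0.01: p < α → reject H₀

reject H₀: yes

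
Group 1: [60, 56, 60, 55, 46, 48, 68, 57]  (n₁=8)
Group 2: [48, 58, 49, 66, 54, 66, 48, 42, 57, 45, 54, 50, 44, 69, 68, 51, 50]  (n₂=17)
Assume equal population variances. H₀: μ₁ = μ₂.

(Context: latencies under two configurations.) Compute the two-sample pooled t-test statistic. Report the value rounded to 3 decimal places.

x̄₁=56.250, s₁=6.985, n₁=8
x̄₂=54.059, s₂=8.649, n₂=17
s_p² = [7·6.985² + 16·8.649²]/23 = 66.8887
SE = √(s_p²·(1/8+1/17)) = 3.5065
t = (56.250−54.059)/3.5065 = 0.6249
df = 23

test statistic = 0.625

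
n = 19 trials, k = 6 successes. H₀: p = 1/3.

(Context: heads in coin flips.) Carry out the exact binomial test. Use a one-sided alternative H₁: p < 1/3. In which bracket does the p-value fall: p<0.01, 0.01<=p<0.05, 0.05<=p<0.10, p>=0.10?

p-value bracket: p>=0.10

Exact binomial: n=19, k=6, p₀=1/3=0.3333
P(X≤6) from Σ C(n,i)·p₀^i·(1−p₀)^(n−i)
p-value (one-sided, H₁ less) = 0.54309
→ bracket: p>=0.10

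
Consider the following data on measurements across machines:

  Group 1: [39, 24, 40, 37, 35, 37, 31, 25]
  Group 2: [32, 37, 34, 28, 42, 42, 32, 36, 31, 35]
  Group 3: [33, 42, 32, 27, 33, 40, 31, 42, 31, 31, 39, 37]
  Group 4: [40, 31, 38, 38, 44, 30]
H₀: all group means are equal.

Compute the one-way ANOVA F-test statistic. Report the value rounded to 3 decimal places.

test statistic = 0.467

Group means [33.50, 34.90, 34.83, 36.83], grand mean 34.889
SSB = Σnᵢ(x̄ᵢ−x̄)² = 38.156; SSW = ΣΣ(x−x̄ᵢ)² = 871.400
MSB = 38.156/3 = 12.7185; MSW = 871.400/32 = 27.2313
F = MSB/MSW = 0.4671
df = (3, 32)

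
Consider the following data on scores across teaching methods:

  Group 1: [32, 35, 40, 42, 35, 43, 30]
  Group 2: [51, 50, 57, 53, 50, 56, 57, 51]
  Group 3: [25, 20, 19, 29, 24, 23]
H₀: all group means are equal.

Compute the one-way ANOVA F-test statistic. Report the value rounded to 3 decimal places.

test statistic = 98.522

Group means [36.71, 53.12, 23.33], grand mean 39.143
SSB = Σnᵢ(x̄ᵢ−x̄)² = 3104.935; SSW = ΣΣ(x−x̄ᵢ)² = 283.637
MSB = 3104.935/2 = 1552.4673; MSW = 283.637/18 = 15.7576
F = MSB/MSW = 98.5218
df = (2, 18)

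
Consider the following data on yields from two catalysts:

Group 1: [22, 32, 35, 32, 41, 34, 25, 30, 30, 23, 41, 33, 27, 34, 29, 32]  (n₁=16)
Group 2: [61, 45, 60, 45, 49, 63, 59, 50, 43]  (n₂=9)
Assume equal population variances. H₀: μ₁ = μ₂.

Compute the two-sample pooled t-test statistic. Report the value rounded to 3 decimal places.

x̄₁=31.250, s₁=5.434, n₁=16
x̄₂=52.778, s₂=7.918, n₂=9
s_p² = [15·5.434² + 8·7.918²]/23 = 41.0676
SE = √(s_p²·(1/16+1/9)) = 2.6702
t = (31.250−52.778)/2.6702 = -8.0623
df = 23

test statistic = -8.062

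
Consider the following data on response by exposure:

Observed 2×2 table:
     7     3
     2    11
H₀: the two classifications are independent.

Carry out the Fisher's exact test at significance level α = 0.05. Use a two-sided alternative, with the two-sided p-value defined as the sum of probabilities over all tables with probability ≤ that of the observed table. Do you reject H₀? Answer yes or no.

reject H₀: yes

Margins: r₁=10, r₂=13, c₁=9, c₂=14, n=23
p_obs = C(10,7)·C(13,2)/C(23,9); sum pmf over tables with pmf ≤ p_obs
p-value (two-sided) = 0.01306
At α=0.05: p < α → reject H₀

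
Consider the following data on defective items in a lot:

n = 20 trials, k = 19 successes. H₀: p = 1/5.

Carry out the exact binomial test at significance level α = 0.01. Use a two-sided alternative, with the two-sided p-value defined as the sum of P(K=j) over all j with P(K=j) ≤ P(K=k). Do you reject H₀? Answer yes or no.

reject H₀: yes

Exact binomial: n=20, k=19, p₀=1/5=0.2000
P(X=j) = C(n,j)·p₀^j·(1−p₀)^(n−j); p = Σ P(X=j) over j with P(X=j) ≤ P(X=19)
p-value (two-sided) = 0.00000
At α=0.01: p < α → reject H₀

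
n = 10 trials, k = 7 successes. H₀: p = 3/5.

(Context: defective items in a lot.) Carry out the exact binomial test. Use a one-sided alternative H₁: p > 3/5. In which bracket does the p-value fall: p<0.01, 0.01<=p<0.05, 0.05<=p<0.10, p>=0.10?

Exact binomial: n=10, k=7, p₀=3/5=0.6000
P(X≥7) from Σ C(n,i)·p₀^i·(1−p₀)^(n−i)
p-value (one-sided, H₁ greater) = 0.38228
→ bracket: p>=0.10

p-value bracket: p>=0.10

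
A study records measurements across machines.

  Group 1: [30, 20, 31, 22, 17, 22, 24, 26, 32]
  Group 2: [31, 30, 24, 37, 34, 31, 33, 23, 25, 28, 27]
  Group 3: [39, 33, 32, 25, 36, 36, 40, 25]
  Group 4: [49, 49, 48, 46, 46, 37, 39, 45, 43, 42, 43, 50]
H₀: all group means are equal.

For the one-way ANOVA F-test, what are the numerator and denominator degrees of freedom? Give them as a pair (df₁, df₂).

degrees of freedom = [3, 36]

k = 4 groups, N = 40 total
df = (k−1, N−k) = (4−1, 40−4) = (3, 36)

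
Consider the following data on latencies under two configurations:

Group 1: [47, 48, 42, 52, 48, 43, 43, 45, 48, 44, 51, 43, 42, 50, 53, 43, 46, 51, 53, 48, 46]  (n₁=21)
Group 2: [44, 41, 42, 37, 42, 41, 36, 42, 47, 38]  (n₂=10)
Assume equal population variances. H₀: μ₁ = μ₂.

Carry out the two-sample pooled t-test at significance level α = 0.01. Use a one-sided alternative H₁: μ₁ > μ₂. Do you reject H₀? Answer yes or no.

reject H₀: yes

x̄₁=46.952, s₁=3.681, n₁=21
x̄₂=41.000, s₂=3.300, n₂=10
s_p² = [20·3.681² + 9·3.300²]/29 = 12.7225
SE = √(s_p²·(1/21+1/10)) = 1.3704
t = (46.952−41.000)/1.3704 = 4.3434
df = 29
p-value (one-sided, H₁ greater) = 0.00008
At α=0.01: p < α → reject H₀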